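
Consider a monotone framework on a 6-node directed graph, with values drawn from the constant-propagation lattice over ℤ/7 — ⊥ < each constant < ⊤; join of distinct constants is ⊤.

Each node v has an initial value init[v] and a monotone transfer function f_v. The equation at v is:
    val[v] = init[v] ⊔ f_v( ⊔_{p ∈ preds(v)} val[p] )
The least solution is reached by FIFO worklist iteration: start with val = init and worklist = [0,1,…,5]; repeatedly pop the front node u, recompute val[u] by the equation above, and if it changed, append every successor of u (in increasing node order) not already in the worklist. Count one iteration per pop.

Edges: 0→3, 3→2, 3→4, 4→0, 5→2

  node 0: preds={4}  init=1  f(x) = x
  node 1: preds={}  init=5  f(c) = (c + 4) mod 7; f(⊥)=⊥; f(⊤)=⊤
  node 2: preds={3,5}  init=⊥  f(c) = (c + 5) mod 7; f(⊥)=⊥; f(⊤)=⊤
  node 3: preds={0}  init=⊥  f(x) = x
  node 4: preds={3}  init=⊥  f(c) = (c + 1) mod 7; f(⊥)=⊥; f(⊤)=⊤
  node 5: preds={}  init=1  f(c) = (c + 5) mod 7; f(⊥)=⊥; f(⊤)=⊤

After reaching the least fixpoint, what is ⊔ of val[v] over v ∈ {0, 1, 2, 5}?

Worklist (12 pops):
  #1 pop 0: in=⊥ → 1 (no change)
  #2 pop 1: in=⊥ → 5 (no change)
  #3 pop 2: in=1 → 6 (was ⊥); enqueue []
  #4 pop 3: in=1 → 1 (was ⊥); enqueue [2]
  #5 pop 4: in=1 → 2 (was ⊥); enqueue [0]
  #6 pop 5: in=⊥ → 1 (no change)
  #7 pop 2: in=1 → 6 (no change)
  #8 pop 0: in=2 → ⊤ (was 1); enqueue [3]
  #9 pop 3: in=⊤ → ⊤ (was 1); enqueue [2,4]
  #10 pop 2: in=⊤ → ⊤ (was 6); enqueue []
  #11 pop 4: in=⊤ → ⊤ (was 2); enqueue [0]
  #12 pop 0: in=⊤ → ⊤ (no change)

Fixpoint:
  val[0] = ⊤
  val[1] = 5
  val[2] = ⊤
  val[3] = ⊤
  val[4] = ⊤
  val[5] = 1

⊤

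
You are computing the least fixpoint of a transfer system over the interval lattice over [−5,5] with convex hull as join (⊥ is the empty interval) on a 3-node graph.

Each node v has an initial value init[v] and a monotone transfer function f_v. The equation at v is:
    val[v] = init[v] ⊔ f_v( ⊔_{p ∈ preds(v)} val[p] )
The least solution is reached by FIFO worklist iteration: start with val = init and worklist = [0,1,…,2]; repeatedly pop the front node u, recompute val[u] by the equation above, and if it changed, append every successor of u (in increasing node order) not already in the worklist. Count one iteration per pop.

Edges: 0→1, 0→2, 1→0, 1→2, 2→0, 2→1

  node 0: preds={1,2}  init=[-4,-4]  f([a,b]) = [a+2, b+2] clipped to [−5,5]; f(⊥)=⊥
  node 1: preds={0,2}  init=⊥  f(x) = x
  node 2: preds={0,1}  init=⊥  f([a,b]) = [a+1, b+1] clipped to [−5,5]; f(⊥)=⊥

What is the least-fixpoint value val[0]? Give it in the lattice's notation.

[-4,5]

Iteration log — 14 steps:
  step 1. node 0  ⊔preds=⊥  new=[-4,-4]  stable
  step 2. node 1  ⊔preds=[-4,-4]  new=[-4,-4]  old=⊥  +wl: 0
  step 3. node 2  ⊔preds=[-4,-4]  new=[-3,-3]  old=⊥  +wl: 1
  step 4. node 0  ⊔preds=[-4,-3]  new=[-4,-1]  old=[-4,-4]  +wl: 2
  step 5. node 1  ⊔preds=[-4,-1]  new=[-4,-1]  old=[-4,-4]  +wl: 0
  step 6. node 2  ⊔preds=[-4,-1]  new=[-3,0]  old=[-3,-3]  +wl: 1
  step 7. node 0  ⊔preds=[-4,0]  new=[-4,2]  old=[-4,-1]  +wl: 2
  step 8. node 1  ⊔preds=[-4,2]  new=[-4,2]  old=[-4,-1]  +wl: 0
  step 9. node 2  ⊔preds=[-4,2]  new=[-3,3]  old=[-3,0]  +wl: 1
  step 10. node 0  ⊔preds=[-4,3]  new=[-4,5]  old=[-4,2]  +wl: 2
  step 11. node 1  ⊔preds=[-4,5]  new=[-4,5]  old=[-4,2]  +wl: 0
  step 12. node 2  ⊔preds=[-4,5]  new=[-3,5]  old=[-3,3]  +wl: 1
  step 13. node 0  ⊔preds=[-4,5]  new=[-4,5]  stable
  step 14. node 1  ⊔preds=[-4,5]  new=[-4,5]  stable

Least fixpoint reached:
  node 0: [-4,5]
  node 1: [-4,5]
  node 2: [-3,5]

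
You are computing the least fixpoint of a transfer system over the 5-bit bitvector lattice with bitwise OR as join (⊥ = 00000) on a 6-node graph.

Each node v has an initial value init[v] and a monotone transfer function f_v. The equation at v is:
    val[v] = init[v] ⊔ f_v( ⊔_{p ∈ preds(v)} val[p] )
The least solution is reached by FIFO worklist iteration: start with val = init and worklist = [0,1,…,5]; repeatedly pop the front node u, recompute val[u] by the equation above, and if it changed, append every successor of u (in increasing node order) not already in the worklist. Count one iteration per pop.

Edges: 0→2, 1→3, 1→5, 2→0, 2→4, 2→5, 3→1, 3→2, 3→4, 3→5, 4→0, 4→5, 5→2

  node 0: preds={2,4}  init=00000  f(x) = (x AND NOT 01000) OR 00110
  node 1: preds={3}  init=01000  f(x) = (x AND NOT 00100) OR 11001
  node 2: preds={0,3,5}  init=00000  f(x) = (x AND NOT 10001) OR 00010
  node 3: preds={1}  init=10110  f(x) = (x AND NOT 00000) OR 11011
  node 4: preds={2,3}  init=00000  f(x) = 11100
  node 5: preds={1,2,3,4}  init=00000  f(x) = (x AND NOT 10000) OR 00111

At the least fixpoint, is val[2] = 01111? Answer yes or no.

no

Worklist (12 pops):
  #1 pop 0: in=00000 → 00110 (was 00000); enqueue []
  #2 pop 1: in=10110 → 11011 (was 01000); enqueue []
  #3 pop 2: in=10110 → 00110 (was 00000); enqueue [0]
  #4 pop 3: in=11011 → 11111 (was 10110); enqueue [1,2]
  #5 pop 4: in=11111 → 11100 (was 00000); enqueue []
  #6 pop 5: in=11111 → 01111 (was 00000); enqueue []
  #7 pop 0: in=11110 → 10110 (was 00110); enqueue []
  #8 pop 1: in=11111 → 11011 (no change)
  #9 pop 2: in=11111 → 01110 (was 00110); enqueue [0,4,5]
  #10 pop 0: in=11110 → 10110 (no change)
  #11 pop 4: in=11111 → 11100 (no change)
  #12 pop 5: in=11111 → 01111 (no change)

Fixpoint:
  val[0] = 10110
  val[1] = 11011
  val[2] = 01110
  val[3] = 11111
  val[4] = 11100
  val[5] = 01111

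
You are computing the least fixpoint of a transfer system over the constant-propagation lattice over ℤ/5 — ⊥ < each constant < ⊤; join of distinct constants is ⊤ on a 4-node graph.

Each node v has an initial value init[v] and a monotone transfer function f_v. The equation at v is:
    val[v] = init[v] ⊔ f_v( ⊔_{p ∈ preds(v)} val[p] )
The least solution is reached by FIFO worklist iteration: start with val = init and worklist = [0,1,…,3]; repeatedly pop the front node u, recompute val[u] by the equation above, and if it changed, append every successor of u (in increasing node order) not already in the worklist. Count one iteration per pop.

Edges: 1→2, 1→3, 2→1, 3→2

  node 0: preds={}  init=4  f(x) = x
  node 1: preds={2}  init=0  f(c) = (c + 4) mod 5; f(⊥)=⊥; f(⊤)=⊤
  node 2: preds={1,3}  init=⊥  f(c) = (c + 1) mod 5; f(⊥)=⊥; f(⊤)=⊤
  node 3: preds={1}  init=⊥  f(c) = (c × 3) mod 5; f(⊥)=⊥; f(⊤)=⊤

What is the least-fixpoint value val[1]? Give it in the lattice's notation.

0

Trace (6 dequeues):
  [1] u=0 | in ⊥ | out 4 | ==
  [2] u=1 | in ⊥ | out 0 | ==
  [3] u=2 | in 0 | out 1 | prev ⊥ | push {1}
  [4] u=3 | in 0 | out 0 | prev ⊥ | push {2}
  [5] u=1 | in 1 | out 0 | ==
  [6] u=2 | in 0 | out 1 | ==

Converged values:
  [0] 4
  [1] 0
  [2] 1
  [3] 0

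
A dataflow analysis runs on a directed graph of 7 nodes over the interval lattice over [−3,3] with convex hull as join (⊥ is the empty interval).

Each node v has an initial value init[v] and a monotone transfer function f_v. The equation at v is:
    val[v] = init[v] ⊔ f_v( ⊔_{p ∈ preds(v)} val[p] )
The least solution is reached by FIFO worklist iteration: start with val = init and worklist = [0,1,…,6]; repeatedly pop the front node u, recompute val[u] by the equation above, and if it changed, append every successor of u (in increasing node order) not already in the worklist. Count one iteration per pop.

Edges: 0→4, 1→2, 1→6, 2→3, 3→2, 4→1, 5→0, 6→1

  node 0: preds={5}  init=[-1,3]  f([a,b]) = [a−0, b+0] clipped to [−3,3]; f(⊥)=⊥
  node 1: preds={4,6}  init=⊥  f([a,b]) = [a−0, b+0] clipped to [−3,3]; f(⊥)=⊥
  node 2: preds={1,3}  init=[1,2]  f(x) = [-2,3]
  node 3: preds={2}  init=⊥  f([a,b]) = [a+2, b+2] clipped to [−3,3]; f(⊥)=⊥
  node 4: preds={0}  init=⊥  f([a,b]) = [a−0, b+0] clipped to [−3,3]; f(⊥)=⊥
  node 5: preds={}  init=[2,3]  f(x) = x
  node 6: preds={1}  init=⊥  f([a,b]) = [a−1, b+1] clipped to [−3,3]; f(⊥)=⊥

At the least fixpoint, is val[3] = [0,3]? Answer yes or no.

yes

Worklist (17 pops):
  #1 pop 0: in=[2,3] → [-1,3] (no change)
  #2 pop 1: in=⊥ → ⊥ (no change)
  #3 pop 2: in=⊥ → [-2,3] (was [1,2]); enqueue []
  #4 pop 3: in=[-2,3] → [0,3] (was ⊥); enqueue [2]
  #5 pop 4: in=[-1,3] → [-1,3] (was ⊥); enqueue [1]
  #6 pop 5: in=⊥ → [2,3] (no change)
  #7 pop 6: in=⊥ → ⊥ (no change)
  #8 pop 2: in=[0,3] → [-2,3] (no change)
  #9 pop 1: in=[-1,3] → [-1,3] (was ⊥); enqueue [2,6]
  #10 pop 2: in=[-1,3] → [-2,3] (no change)
  #11 pop 6: in=[-1,3] → [-2,3] (was ⊥); enqueue [1]
  #12 pop 1: in=[-2,3] → [-2,3] (was [-1,3]); enqueue [2,6]
  #13 pop 2: in=[-2,3] → [-2,3] (no change)
  #14 pop 6: in=[-2,3] → [-3,3] (was [-2,3]); enqueue [1]
  #15 pop 1: in=[-3,3] → [-3,3] (was [-2,3]); enqueue [2,6]
  #16 pop 2: in=[-3,3] → [-2,3] (no change)
  #17 pop 6: in=[-3,3] → [-3,3] (no change)

Fixpoint:
  val[0] = [-1,3]
  val[1] = [-3,3]
  val[2] = [-2,3]
  val[3] = [0,3]
  val[4] = [-1,3]
  val[5] = [2,3]
  val[6] = [-3,3]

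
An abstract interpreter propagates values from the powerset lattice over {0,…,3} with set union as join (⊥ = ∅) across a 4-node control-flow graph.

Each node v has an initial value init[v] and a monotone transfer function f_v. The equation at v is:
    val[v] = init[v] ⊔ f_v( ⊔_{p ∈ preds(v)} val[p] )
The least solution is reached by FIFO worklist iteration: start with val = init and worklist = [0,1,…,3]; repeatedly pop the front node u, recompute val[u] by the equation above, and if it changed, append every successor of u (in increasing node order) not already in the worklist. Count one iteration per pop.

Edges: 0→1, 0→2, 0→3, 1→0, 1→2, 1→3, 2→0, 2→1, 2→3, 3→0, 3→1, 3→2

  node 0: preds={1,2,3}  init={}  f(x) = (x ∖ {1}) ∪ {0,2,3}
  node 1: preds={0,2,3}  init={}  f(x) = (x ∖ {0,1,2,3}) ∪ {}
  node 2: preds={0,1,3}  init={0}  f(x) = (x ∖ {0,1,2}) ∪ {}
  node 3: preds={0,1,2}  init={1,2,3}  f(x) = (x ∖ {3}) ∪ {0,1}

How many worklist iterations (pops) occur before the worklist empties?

Trace (7 dequeues):
  [1] u=0 | in {0,1,2,3} | out {0,2,3} | prev {} | push {}
  [2] u=1 | in {0,1,2,3} | out {} | ==
  [3] u=2 | in {0,1,2,3} | out {0,3} | prev {0} | push {0,1}
  [4] u=3 | in {0,2,3} | out {0,1,2,3} | prev {1,2,3} | push {2}
  [5] u=0 | in {0,1,2,3} | out {0,2,3} | ==
  [6] u=1 | in {0,1,2,3} | out {} | ==
  [7] u=2 | in {0,1,2,3} | out {0,3} | ==

Converged values:
  [0] {0,2,3}
  [1] {}
  [2] {0,3}
  [3] {0,1,2,3}

7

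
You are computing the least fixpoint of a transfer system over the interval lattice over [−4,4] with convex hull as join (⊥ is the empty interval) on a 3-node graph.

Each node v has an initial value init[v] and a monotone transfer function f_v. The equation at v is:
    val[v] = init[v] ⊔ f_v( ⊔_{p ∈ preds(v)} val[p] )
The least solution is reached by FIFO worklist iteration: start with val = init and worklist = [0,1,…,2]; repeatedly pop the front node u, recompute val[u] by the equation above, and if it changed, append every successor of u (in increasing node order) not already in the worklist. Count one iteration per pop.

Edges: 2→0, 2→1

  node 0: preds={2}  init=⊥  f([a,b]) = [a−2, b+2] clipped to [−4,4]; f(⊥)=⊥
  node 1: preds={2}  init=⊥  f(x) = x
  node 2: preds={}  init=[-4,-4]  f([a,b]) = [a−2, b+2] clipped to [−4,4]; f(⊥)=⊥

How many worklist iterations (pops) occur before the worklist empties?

3

Trace (3 dequeues):
  [1] u=0 | in [-4,-4] | out [-4,-2] | prev ⊥ | push {}
  [2] u=1 | in [-4,-4] | out [-4,-4] | prev ⊥ | push {}
  [3] u=2 | in ⊥ | out [-4,-4] | ==

Converged values:
  [0] [-4,-2]
  [1] [-4,-4]
  [2] [-4,-4]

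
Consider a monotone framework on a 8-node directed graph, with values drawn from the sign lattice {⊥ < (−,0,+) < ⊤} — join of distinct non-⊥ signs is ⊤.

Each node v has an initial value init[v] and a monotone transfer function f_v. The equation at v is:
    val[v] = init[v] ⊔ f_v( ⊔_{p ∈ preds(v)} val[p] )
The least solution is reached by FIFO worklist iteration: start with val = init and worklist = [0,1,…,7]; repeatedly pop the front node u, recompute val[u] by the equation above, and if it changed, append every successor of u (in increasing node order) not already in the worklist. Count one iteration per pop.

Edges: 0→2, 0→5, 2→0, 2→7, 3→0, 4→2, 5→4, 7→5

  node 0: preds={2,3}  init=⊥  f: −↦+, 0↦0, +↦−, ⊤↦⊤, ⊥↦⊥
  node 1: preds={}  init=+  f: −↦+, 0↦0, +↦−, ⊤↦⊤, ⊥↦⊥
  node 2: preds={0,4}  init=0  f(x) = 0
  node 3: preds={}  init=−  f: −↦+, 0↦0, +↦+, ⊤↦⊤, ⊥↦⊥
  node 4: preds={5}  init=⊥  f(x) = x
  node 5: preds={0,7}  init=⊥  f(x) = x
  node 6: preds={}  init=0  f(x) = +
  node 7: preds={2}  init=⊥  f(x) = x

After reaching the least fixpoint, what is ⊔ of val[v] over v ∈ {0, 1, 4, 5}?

⊤

Iteration log — 11 steps:
  step 1. node 0  ⊔preds=⊤  new=⊤  old=⊥  +wl: 
  step 2. node 1  ⊔preds=⊥  new=+  stable
  step 3. node 2  ⊔preds=⊤  new=0  stable
  step 4. node 3  ⊔preds=⊥  new=−  stable
  step 5. node 4  ⊔preds=⊥  new=⊥  stable
  step 6. node 5  ⊔preds=⊤  new=⊤  old=⊥  +wl: 4
  step 7. node 6  ⊔preds=⊥  new=⊤  old=0  +wl: 
  step 8. node 7  ⊔preds=0  new=0  old=⊥  +wl: 5
  step 9. node 4  ⊔preds=⊤  new=⊤  old=⊥  +wl: 2
  step 10. node 5  ⊔preds=⊤  new=⊤  stable
  step 11. node 2  ⊔preds=⊤  new=0  stable

Least fixpoint reached:
  node 0: ⊤
  node 1: +
  node 2: 0
  node 3: −
  node 4: ⊤
  node 5: ⊤
  node 6: ⊤
  node 7: 0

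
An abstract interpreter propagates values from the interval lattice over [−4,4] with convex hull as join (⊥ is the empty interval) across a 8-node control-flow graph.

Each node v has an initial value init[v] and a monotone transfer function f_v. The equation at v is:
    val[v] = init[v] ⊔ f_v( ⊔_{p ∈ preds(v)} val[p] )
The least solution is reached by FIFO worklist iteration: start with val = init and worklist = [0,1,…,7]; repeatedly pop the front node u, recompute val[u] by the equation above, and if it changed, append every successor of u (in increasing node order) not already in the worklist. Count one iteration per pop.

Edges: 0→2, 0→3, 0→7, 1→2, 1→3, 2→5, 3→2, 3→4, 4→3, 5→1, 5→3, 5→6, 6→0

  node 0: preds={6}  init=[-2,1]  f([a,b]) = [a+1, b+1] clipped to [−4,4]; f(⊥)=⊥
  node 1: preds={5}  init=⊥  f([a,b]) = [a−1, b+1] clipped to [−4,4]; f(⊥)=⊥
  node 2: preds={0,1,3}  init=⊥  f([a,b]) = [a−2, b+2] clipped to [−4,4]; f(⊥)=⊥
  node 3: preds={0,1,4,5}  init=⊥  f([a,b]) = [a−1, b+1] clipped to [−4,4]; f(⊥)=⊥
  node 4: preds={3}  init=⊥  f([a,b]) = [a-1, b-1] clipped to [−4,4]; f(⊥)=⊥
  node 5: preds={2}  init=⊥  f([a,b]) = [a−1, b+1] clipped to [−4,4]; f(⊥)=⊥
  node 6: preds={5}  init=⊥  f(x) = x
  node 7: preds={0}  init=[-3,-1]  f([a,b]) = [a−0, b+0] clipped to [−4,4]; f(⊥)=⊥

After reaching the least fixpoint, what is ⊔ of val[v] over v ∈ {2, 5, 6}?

Iteration log — 17 steps:
  step 1. node 0  ⊔preds=⊥  new=[-2,1]  stable
  step 2. node 1  ⊔preds=⊥  new=⊥  stable
  step 3. node 2  ⊔preds=[-2,1]  new=[-4,3]  old=⊥  +wl: 
  step 4. node 3  ⊔preds=[-2,1]  new=[-3,2]  old=⊥  +wl: 2
  step 5. node 4  ⊔preds=[-3,2]  new=[-4,1]  old=⊥  +wl: 3
  step 6. node 5  ⊔preds=[-4,3]  new=[-4,4]  old=⊥  +wl: 1
  step 7. node 6  ⊔preds=[-4,4]  new=[-4,4]  old=⊥  +wl: 0
  step 8. node 7  ⊔preds=[-2,1]  new=[-3,1]  old=[-3,-1]  +wl: 
  step 9. node 2  ⊔preds=[-3,2]  new=[-4,4]  old=[-4,3]  +wl: 5
  step 10. node 3  ⊔preds=[-4,4]  new=[-4,4]  old=[-3,2]  +wl: 2,4
  step 11. node 1  ⊔preds=[-4,4]  new=[-4,4]  old=⊥  +wl: 3
  step 12. node 0  ⊔preds=[-4,4]  new=[-3,4]  old=[-2,1]  +wl: 7
  step 13. node 5  ⊔preds=[-4,4]  new=[-4,4]  stable
  step 14. node 2  ⊔preds=[-4,4]  new=[-4,4]  stable
  step 15. node 4  ⊔preds=[-4,4]  new=[-4,3]  old=[-4,1]  +wl: 
  step 16. node 3  ⊔preds=[-4,4]  new=[-4,4]  stable
  step 17. node 7  ⊔preds=[-3,4]  new=[-3,4]  old=[-3,1]  +wl: 

Least fixpoint reached:
  node 0: [-3,4]
  node 1: [-4,4]
  node 2: [-4,4]
  node 3: [-4,4]
  node 4: [-4,3]
  node 5: [-4,4]
  node 6: [-4,4]
  node 7: [-3,4]

[-4,4]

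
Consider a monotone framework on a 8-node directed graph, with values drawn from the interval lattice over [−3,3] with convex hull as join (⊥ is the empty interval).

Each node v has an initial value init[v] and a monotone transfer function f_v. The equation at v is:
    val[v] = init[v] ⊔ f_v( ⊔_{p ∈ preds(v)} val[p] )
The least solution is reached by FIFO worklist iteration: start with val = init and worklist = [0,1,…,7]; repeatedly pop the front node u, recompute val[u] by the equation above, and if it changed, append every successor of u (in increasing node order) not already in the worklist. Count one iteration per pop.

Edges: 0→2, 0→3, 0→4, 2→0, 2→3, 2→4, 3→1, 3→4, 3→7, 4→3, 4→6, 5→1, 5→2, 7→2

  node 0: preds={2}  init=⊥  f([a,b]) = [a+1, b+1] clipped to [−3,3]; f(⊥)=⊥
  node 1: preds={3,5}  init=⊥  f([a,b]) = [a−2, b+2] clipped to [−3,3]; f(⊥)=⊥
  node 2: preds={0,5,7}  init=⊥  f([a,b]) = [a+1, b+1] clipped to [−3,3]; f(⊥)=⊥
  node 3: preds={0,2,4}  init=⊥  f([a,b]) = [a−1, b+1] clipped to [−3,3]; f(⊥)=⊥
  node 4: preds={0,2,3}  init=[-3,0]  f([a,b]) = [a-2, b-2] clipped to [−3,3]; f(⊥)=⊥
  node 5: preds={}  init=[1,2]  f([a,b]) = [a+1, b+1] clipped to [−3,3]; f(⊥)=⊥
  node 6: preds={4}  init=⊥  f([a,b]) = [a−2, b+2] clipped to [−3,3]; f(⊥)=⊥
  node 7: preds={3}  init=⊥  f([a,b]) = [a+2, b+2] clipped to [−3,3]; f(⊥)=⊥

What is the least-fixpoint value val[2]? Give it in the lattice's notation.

Trace (17 dequeues):
  [1] u=0 | in ⊥ | out ⊥ | ==
  [2] u=1 | in [1,2] | out [-1,3] | prev ⊥ | push {}
  [3] u=2 | in [1,2] | out [2,3] | prev ⊥ | push {0}
  [4] u=3 | in [-3,3] | out [-3,3] | prev ⊥ | push {1}
  [5] u=4 | in [-3,3] | out [-3,1] | prev [-3,0] | push {3}
  [6] u=5 | in ⊥ | out [1,2] | ==
  [7] u=6 | in [-3,1] | out [-3,3] | prev ⊥ | push {}
  [8] u=7 | in [-3,3] | out [-1,3] | prev ⊥ | push {2}
  [9] u=0 | in [2,3] | out [3,3] | prev ⊥ | push {4}
  [10] u=1 | in [-3,3] | out [-3,3] | prev [-1,3] | push {}
  [11] u=3 | in [-3,3] | out [-3,3] | ==
  [12] u=2 | in [-1,3] | out [0,3] | prev [2,3] | push {0,3}
  [13] u=4 | in [-3,3] | out [-3,1] | ==
  [14] u=0 | in [0,3] | out [1,3] | prev [3,3] | push {2,4}
  [15] u=3 | in [-3,3] | out [-3,3] | ==
  [16] u=2 | in [-1,3] | out [0,3] | ==
  [17] u=4 | in [-3,3] | out [-3,1] | ==

Converged values:
  [0] [1,3]
  [1] [-3,3]
  [2] [0,3]
  [3] [-3,3]
  [4] [-3,1]
  [5] [1,2]
  [6] [-3,3]
  [7] [-1,3]

[0,3]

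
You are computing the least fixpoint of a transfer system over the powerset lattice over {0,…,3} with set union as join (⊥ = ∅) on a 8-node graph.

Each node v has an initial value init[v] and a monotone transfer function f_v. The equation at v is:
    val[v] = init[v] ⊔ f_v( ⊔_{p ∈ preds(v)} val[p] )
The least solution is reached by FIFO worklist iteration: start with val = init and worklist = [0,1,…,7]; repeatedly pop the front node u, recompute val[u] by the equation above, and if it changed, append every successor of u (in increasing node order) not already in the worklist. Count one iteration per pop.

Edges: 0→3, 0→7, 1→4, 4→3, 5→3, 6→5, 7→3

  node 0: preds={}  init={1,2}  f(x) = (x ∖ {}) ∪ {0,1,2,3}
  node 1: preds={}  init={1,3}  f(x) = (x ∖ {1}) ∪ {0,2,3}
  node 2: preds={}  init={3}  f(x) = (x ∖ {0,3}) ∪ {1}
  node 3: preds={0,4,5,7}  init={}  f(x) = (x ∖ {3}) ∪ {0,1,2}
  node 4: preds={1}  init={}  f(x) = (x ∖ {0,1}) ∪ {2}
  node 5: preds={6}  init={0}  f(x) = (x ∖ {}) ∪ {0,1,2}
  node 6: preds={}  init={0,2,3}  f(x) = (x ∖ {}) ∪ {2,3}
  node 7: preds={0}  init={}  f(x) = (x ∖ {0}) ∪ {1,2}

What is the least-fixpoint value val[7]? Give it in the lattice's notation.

Iteration log — 9 steps:
  step 1. node 0  ⊔preds={}  new={0,1,2,3}  old={1,2}  +wl: 
  step 2. node 1  ⊔preds={}  new={0,1,2,3}  old={1,3}  +wl: 
  step 3. node 2  ⊔preds={}  new={1,3}  old={3}  +wl: 
  step 4. node 3  ⊔preds={0,1,2,3}  new={0,1,2}  old={}  +wl: 
  step 5. node 4  ⊔preds={0,1,2,3}  new={2,3}  old={}  +wl: 3
  step 6. node 5  ⊔preds={0,2,3}  new={0,1,2,3}  old={0}  +wl: 
  step 7. node 6  ⊔preds={}  new={0,2,3}  stable
  step 8. node 7  ⊔preds={0,1,2,3}  new={1,2,3}  old={}  +wl: 
  step 9. node 3  ⊔preds={0,1,2,3}  new={0,1,2}  stable

Least fixpoint reached:
  node 0: {0,1,2,3}
  node 1: {0,1,2,3}
  node 2: {1,3}
  node 3: {0,1,2}
  node 4: {2,3}
  node 5: {0,1,2,3}
  node 6: {0,2,3}
  node 7: {1,2,3}

{1,2,3}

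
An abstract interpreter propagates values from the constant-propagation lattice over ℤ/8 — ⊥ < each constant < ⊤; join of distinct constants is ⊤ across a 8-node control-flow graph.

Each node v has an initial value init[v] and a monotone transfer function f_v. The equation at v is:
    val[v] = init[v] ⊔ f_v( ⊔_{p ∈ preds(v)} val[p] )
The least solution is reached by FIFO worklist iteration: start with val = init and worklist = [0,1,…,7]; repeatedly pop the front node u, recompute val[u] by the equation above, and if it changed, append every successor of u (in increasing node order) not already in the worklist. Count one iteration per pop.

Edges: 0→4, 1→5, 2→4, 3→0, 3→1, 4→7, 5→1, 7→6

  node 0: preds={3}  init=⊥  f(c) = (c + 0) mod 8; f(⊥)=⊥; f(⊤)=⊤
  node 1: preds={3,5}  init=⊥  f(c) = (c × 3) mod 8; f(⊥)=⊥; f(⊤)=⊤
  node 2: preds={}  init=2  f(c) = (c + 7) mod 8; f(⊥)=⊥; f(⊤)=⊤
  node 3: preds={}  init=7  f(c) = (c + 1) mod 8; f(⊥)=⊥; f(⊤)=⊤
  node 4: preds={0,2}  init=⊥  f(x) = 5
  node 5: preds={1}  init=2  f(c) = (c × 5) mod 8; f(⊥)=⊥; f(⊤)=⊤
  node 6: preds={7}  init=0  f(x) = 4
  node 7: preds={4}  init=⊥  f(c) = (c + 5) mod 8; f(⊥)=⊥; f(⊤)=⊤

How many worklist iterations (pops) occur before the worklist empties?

Iteration log — 10 steps:
  step 1. node 0  ⊔preds=7  new=7  old=⊥  +wl: 
  step 2. node 1  ⊔preds=⊤  new=⊤  old=⊥  +wl: 
  step 3. node 2  ⊔preds=⊥  new=2  stable
  step 4. node 3  ⊔preds=⊥  new=7  stable
  step 5. node 4  ⊔preds=⊤  new=5  old=⊥  +wl: 
  step 6. node 5  ⊔preds=⊤  new=⊤  old=2  +wl: 1
  step 7. node 6  ⊔preds=⊥  new=⊤  old=0  +wl: 
  step 8. node 7  ⊔preds=5  new=2  old=⊥  +wl: 6
  step 9. node 1  ⊔preds=⊤  new=⊤  stable
  step 10. node 6  ⊔preds=2  new=⊤  stable

Least fixpoint reached:
  node 0: 7
  node 1: ⊤
  node 2: 2
  node 3: 7
  node 4: 5
  node 5: ⊤
  node 6: ⊤
  node 7: 2

10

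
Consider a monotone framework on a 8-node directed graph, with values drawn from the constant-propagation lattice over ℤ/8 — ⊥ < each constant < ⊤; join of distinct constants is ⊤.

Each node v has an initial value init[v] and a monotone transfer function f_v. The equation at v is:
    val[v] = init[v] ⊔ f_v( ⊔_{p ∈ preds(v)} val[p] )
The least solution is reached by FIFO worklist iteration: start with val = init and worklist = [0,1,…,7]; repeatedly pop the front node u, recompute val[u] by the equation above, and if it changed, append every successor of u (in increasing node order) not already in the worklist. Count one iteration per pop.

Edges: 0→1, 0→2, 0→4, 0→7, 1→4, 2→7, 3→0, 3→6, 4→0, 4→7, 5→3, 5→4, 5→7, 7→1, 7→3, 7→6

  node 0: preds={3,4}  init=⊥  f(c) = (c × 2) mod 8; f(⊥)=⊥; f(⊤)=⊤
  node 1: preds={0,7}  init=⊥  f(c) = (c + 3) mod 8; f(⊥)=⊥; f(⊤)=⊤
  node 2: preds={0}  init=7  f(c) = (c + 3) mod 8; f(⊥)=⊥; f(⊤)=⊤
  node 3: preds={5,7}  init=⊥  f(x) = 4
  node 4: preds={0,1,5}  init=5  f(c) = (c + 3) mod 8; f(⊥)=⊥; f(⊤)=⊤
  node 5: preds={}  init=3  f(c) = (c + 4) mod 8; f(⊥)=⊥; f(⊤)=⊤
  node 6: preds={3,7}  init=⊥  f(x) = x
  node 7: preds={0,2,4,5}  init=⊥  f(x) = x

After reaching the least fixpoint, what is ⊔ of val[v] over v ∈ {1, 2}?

⊤

Trace (15 dequeues):
  [1] u=0 | in 5 | out 2 | prev ⊥ | push {}
  [2] u=1 | in 2 | out 5 | prev ⊥ | push {}
  [3] u=2 | in 2 | out ⊤ | prev 7 | push {}
  [4] u=3 | in 3 | out 4 | prev ⊥ | push {0}
  [5] u=4 | in ⊤ | out ⊤ | prev 5 | push {}
  [6] u=5 | in ⊥ | out 3 | ==
  [7] u=6 | in 4 | out 4 | prev ⊥ | push {}
  [8] u=7 | in ⊤ | out ⊤ | prev ⊥ | push {1,3,6}
  [9] u=0 | in ⊤ | out ⊤ | prev 2 | push {2,4,7}
  [10] u=1 | in ⊤ | out ⊤ | prev 5 | push {}
  [11] u=3 | in ⊤ | out 4 | ==
  [12] u=6 | in ⊤ | out ⊤ | prev 4 | push {}
  [13] u=2 | in ⊤ | out ⊤ | ==
  [14] u=4 | in ⊤ | out ⊤ | ==
  [15] u=7 | in ⊤ | out ⊤ | ==

Converged values:
  [0] ⊤
  [1] ⊤
  [2] ⊤
  [3] 4
  [4] ⊤
  [5] 3
  [6] ⊤
  [7] ⊤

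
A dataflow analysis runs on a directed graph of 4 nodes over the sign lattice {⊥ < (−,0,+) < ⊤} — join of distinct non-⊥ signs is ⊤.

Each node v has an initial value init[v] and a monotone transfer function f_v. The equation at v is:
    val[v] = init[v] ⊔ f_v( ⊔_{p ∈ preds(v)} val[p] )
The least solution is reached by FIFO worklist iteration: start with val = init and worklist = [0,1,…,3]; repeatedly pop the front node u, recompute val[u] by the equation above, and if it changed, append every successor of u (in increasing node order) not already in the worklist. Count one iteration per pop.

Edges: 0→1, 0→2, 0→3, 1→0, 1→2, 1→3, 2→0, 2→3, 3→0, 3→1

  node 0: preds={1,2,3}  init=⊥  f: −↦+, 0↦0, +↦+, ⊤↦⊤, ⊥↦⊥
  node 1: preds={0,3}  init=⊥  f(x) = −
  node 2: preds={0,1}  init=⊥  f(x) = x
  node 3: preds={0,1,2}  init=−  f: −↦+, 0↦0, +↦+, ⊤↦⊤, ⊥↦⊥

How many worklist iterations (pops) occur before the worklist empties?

8

Worklist (8 pops):
  #1 pop 0: in=− → + (was ⊥); enqueue []
  #2 pop 1: in=⊤ → − (was ⊥); enqueue [0]
  #3 pop 2: in=⊤ → ⊤ (was ⊥); enqueue []
  #4 pop 3: in=⊤ → ⊤ (was −); enqueue [1]
  #5 pop 0: in=⊤ → ⊤ (was +); enqueue [2,3]
  #6 pop 1: in=⊤ → − (no change)
  #7 pop 2: in=⊤ → ⊤ (no change)
  #8 pop 3: in=⊤ → ⊤ (no change)

Fixpoint:
  val[0] = ⊤
  val[1] = −
  val[2] = ⊤
  val[3] = ⊤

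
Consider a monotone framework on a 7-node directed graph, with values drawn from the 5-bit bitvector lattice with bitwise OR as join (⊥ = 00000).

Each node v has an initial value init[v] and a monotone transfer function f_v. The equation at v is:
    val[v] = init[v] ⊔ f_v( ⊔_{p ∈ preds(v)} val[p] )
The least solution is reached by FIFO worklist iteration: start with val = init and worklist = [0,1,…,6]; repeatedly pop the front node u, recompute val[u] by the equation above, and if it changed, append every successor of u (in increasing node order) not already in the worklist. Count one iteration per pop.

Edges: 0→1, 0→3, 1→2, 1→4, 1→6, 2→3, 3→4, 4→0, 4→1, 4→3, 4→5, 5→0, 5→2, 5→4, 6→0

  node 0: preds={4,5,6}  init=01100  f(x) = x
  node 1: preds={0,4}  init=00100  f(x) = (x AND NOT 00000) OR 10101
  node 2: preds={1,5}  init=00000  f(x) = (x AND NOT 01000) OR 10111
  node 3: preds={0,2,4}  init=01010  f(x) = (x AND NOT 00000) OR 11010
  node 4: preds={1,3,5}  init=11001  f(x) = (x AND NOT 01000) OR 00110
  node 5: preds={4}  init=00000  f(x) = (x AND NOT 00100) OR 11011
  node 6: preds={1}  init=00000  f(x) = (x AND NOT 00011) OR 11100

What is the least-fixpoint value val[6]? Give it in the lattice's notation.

11100

Trace (13 dequeues):
  [1] u=0 | in 11001 | out 11101 | prev 01100 | push {}
  [2] u=1 | in 11101 | out 11101 | prev 00100 | push {}
  [3] u=2 | in 11101 | out 10111 | prev 00000 | push {}
  [4] u=3 | in 11111 | out 11111 | prev 01010 | push {}
  [5] u=4 | in 11111 | out 11111 | prev 11001 | push {0,1,3}
  [6] u=5 | in 11111 | out 11011 | prev 00000 | push {2,4}
  [7] u=6 | in 11101 | out 11100 | prev 00000 | push {}
  [8] u=0 | in 11111 | out 11111 | prev 11101 | push {}
  [9] u=1 | in 11111 | out 11111 | prev 11101 | push {6}
  [10] u=3 | in 11111 | out 11111 | ==
  [11] u=2 | in 11111 | out 10111 | ==
  [12] u=4 | in 11111 | out 11111 | ==
  [13] u=6 | in 11111 | out 11100 | ==

Converged values:
  [0] 11111
  [1] 11111
  [2] 10111
  [3] 11111
  [4] 11111
  [5] 11011
  [6] 11100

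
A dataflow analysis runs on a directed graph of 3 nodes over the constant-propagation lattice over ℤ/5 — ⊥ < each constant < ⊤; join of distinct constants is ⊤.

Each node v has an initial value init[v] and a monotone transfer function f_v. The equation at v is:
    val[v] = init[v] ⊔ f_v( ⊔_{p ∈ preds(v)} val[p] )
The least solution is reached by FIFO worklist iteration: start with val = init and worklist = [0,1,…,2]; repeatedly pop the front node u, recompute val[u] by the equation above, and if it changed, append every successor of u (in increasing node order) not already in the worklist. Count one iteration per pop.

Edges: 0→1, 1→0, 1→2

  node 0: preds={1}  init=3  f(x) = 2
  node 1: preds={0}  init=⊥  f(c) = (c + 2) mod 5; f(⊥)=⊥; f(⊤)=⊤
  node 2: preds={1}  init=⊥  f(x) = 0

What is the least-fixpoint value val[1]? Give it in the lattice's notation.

Iteration log — 4 steps:
  step 1. node 0  ⊔preds=⊥  new=⊤  old=3  +wl: 
  step 2. node 1  ⊔preds=⊤  new=⊤  old=⊥  +wl: 0
  step 3. node 2  ⊔preds=⊤  new=0  old=⊥  +wl: 
  step 4. node 0  ⊔preds=⊤  new=⊤  stable

Least fixpoint reached:
  node 0: ⊤
  node 1: ⊤
  node 2: 0

⊤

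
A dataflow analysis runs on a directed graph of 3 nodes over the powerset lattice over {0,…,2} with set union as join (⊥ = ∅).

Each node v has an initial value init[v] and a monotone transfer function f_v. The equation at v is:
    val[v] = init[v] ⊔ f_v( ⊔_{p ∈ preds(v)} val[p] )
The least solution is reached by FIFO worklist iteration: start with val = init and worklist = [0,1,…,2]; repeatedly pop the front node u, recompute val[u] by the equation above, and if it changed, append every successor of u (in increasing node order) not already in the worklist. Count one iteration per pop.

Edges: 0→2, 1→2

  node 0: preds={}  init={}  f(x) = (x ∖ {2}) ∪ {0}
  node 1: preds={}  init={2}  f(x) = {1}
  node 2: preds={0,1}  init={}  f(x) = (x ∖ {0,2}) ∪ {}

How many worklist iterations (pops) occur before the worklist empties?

3

Worklist (3 pops):
  #1 pop 0: in={} → {0} (was {}); enqueue []
  #2 pop 1: in={} → {1,2} (was {2}); enqueue []
  #3 pop 2: in={0,1,2} → {1} (was {}); enqueue []

Fixpoint:
  val[0] = {0}
  val[1] = {1,2}
  val[2] = {1}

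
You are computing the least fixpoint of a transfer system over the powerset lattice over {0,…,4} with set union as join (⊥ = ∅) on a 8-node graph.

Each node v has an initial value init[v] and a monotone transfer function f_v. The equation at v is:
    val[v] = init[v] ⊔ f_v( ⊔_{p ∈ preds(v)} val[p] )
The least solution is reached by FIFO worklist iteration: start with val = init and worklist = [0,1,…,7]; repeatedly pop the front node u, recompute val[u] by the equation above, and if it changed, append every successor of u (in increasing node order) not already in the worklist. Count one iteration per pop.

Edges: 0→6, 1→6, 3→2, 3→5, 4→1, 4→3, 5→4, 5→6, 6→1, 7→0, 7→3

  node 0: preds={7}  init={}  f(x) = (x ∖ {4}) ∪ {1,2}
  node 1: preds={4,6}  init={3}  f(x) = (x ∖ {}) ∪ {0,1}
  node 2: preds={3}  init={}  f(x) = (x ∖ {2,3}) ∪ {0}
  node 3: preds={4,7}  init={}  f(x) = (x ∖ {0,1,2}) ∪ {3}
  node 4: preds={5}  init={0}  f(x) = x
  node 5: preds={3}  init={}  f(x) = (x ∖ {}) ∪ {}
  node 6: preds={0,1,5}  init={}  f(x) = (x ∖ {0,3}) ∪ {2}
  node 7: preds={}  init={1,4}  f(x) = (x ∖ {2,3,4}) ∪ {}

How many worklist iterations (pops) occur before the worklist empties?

13

Trace (13 dequeues):
  [1] u=0 | in {1,4} | out {1,2} | prev {} | push {}
  [2] u=1 | in {0} | out {0,1,3} | prev {3} | push {}
  [3] u=2 | in {} | out {0} | prev {} | push {}
  [4] u=3 | in {0,1,4} | out {3,4} | prev {} | push {2}
  [5] u=4 | in {} | out {0} | ==
  [6] u=5 | in {3,4} | out {3,4} | prev {} | push {4}
  [7] u=6 | in {0,1,2,3,4} | out {1,2,4} | prev {} | push {1}
  [8] u=7 | in {} | out {1,4} | ==
  [9] u=2 | in {3,4} | out {0,4} | prev {0} | push {}
  [10] u=4 | in {3,4} | out {0,3,4} | prev {0} | push {3}
  [11] u=1 | in {0,1,2,3,4} | out {0,1,2,3,4} | prev {0,1,3} | push {6}
  [12] u=3 | in {0,1,3,4} | out {3,4} | ==
  [13] u=6 | in {0,1,2,3,4} | out {1,2,4} | ==

Converged values:
  [0] {1,2}
  [1] {0,1,2,3,4}
  [2] {0,4}
  [3] {3,4}
  [4] {0,3,4}
  [5] {3,4}
  [6] {1,2,4}
  [7] {1,4}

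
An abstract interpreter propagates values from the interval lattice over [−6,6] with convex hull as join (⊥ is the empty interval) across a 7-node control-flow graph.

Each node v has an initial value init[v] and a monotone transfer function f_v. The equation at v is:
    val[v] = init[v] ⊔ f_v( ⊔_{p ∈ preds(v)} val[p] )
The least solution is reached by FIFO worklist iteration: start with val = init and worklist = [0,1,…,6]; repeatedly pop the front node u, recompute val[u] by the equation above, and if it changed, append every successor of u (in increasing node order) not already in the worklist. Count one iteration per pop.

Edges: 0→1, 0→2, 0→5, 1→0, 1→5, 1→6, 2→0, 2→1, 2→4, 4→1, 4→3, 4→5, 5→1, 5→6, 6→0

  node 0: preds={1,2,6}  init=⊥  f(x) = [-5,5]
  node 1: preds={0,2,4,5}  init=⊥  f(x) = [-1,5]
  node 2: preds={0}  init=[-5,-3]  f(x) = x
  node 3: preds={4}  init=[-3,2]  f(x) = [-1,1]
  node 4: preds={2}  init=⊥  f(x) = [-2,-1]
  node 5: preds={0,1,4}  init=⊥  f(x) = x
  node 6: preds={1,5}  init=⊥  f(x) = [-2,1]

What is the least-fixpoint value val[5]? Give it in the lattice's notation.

[-5,5]

Worklist (10 pops):
  #1 pop 0: in=[-5,-3] → [-5,5] (was ⊥); enqueue []
  #2 pop 1: in=[-5,5] → [-1,5] (was ⊥); enqueue [0]
  #3 pop 2: in=[-5,5] → [-5,5] (was [-5,-3]); enqueue [1]
  #4 pop 3: in=⊥ → [-3,2] (no change)
  #5 pop 4: in=[-5,5] → [-2,-1] (was ⊥); enqueue [3]
  #6 pop 5: in=[-5,5] → [-5,5] (was ⊥); enqueue []
  #7 pop 6: in=[-5,5] → [-2,1] (was ⊥); enqueue []
  #8 pop 0: in=[-5,5] → [-5,5] (no change)
  #9 pop 1: in=[-5,5] → [-1,5] (no change)
  #10 pop 3: in=[-2,-1] → [-3,2] (no change)

Fixpoint:
  val[0] = [-5,5]
  val[1] = [-1,5]
  val[2] = [-5,5]
  val[3] = [-3,2]
  val[4] = [-2,-1]
  val[5] = [-5,5]
  val[6] = [-2,1]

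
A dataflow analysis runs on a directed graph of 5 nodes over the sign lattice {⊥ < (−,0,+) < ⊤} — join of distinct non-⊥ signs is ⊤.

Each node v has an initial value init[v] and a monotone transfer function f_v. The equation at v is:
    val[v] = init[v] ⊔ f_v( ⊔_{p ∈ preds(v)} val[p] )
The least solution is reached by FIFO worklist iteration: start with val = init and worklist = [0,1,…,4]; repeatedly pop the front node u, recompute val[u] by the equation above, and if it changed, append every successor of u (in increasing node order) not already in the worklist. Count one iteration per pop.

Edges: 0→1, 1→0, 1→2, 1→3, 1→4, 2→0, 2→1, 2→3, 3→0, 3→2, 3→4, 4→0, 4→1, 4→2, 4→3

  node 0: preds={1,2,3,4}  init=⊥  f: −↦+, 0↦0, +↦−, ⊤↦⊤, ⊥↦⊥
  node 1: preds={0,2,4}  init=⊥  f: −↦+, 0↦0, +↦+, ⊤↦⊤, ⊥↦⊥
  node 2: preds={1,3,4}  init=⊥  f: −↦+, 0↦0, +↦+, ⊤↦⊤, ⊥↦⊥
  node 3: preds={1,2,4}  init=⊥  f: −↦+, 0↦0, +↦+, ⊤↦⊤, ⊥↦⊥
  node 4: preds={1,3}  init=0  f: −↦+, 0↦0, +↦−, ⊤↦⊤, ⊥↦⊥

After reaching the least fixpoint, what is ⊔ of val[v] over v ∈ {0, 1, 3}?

0

Trace (8 dequeues):
  [1] u=0 | in 0 | out 0 | prev ⊥ | push {}
  [2] u=1 | in 0 | out 0 | prev ⊥ | push {0}
  [3] u=2 | in 0 | out 0 | prev ⊥ | push {1}
  [4] u=3 | in 0 | out 0 | prev ⊥ | push {2}
  [5] u=4 | in 0 | out 0 | ==
  [6] u=0 | in 0 | out 0 | ==
  [7] u=1 | in 0 | out 0 | ==
  [8] u=2 | in 0 | out 0 | ==

Converged values:
  [0] 0
  [1] 0
  [2] 0
  [3] 0
  [4] 0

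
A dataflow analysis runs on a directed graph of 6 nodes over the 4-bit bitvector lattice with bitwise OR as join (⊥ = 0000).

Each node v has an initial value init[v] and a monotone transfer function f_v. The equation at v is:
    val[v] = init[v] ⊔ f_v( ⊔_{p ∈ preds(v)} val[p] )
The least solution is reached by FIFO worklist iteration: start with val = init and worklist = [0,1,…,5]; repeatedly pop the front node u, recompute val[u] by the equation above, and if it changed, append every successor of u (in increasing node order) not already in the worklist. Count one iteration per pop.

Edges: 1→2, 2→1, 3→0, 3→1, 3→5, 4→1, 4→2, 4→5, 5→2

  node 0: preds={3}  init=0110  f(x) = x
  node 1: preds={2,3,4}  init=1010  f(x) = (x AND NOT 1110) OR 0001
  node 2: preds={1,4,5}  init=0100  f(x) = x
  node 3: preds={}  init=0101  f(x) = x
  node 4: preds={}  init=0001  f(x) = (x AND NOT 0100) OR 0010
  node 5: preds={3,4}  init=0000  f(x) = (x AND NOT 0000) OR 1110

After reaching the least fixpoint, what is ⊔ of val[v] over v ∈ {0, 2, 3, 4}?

1111

Iteration log — 8 steps:
  step 1. node 0  ⊔preds=0101  new=0111  old=0110  +wl: 
  step 2. node 1  ⊔preds=0101  new=1011  old=1010  +wl: 
  step 3. node 2  ⊔preds=1011  new=1111  old=0100  +wl: 1
  step 4. node 3  ⊔preds=0000  new=0101  stable
  step 5. node 4  ⊔preds=0000  new=0011  old=0001  +wl: 2
  step 6. node 5  ⊔preds=0111  new=1111  old=0000  +wl: 
  step 7. node 1  ⊔preds=1111  new=1011  stable
  step 8. node 2  ⊔preds=1111  new=1111  stable

Least fixpoint reached:
  node 0: 0111
  node 1: 1011
  node 2: 1111
  node 3: 0101
  node 4: 0011
  node 5: 1111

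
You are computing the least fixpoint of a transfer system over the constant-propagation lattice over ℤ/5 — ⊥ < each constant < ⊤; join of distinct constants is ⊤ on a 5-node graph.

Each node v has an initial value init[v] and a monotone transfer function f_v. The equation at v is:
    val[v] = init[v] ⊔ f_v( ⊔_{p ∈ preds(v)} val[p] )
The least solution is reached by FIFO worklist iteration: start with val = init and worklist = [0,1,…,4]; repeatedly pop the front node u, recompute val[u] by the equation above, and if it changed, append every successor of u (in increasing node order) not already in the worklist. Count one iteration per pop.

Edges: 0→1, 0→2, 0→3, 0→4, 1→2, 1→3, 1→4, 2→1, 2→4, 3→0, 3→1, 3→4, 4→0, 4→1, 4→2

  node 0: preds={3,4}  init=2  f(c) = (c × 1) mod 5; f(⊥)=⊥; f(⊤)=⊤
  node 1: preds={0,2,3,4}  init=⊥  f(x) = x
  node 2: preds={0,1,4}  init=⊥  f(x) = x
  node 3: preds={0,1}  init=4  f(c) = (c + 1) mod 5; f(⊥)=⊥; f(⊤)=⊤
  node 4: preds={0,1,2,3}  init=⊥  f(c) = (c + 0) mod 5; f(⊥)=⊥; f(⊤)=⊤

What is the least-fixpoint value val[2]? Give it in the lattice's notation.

Iteration log — 8 steps:
  step 1. node 0  ⊔preds=4  new=⊤  old=2  +wl: 
  step 2. node 1  ⊔preds=⊤  new=⊤  old=⊥  +wl: 
  step 3. node 2  ⊔preds=⊤  new=⊤  old=⊥  +wl: 1
  step 4. node 3  ⊔preds=⊤  new=⊤  old=4  +wl: 0
  step 5. node 4  ⊔preds=⊤  new=⊤  old=⊥  +wl: 2
  step 6. node 1  ⊔preds=⊤  new=⊤  stable
  step 7. node 0  ⊔preds=⊤  new=⊤  stable
  step 8. node 2  ⊔preds=⊤  new=⊤  stable

Least fixpoint reached:
  node 0: ⊤
  node 1: ⊤
  node 2: ⊤
  node 3: ⊤
  node 4: ⊤

⊤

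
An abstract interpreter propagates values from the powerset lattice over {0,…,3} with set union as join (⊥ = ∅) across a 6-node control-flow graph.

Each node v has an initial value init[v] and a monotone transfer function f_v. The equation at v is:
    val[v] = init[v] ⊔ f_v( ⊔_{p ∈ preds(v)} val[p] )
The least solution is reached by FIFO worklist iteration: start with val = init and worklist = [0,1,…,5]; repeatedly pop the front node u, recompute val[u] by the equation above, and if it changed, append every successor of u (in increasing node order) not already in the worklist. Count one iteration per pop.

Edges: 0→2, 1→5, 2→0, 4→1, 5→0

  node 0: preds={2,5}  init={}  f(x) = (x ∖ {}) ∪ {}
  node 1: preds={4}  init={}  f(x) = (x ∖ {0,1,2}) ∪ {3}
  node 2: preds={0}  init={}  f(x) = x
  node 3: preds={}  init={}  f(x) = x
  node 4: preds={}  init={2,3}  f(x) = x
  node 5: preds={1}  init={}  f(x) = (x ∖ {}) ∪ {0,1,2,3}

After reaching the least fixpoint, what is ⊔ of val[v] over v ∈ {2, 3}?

Trace (9 dequeues):
  [1] u=0 | in {} | out {} | ==
  [2] u=1 | in {2,3} | out {3} | prev {} | push {}
  [3] u=2 | in {} | out {} | ==
  [4] u=3 | in {} | out {} | ==
  [5] u=4 | in {} | out {2,3} | ==
  [6] u=5 | in {3} | out {0,1,2,3} | prev {} | push {0}
  [7] u=0 | in {0,1,2,3} | out {0,1,2,3} | prev {} | push {2}
  [8] u=2 | in {0,1,2,3} | out {0,1,2,3} | prev {} | push {0}
  [9] u=0 | in {0,1,2,3} | out {0,1,2,3} | ==

Converged values:
  [0] {0,1,2,3}
  [1] {3}
  [2] {0,1,2,3}
  [3] {}
  [4] {2,3}
  [5] {0,1,2,3}

{0,1,2,3}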